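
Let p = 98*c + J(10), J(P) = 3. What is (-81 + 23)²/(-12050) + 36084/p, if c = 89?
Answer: 8109226/2102725 ≈ 3.8565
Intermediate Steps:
p = 8725 (p = 98*89 + 3 = 8722 + 3 = 8725)
(-81 + 23)²/(-12050) + 36084/p = (-81 + 23)²/(-12050) + 36084/8725 = (-58)²*(-1/12050) + 36084*(1/8725) = 3364*(-1/12050) + 36084/8725 = -1682/6025 + 36084/8725 = 8109226/2102725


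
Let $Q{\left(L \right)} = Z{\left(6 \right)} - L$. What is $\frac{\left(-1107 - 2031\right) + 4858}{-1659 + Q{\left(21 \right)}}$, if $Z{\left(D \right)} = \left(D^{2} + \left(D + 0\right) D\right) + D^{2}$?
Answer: $- \frac{430}{393} \approx -1.0941$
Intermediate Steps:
$Z{\left(D \right)} = 3 D^{2}$ ($Z{\left(D \right)} = \left(D^{2} + D D\right) + D^{2} = \left(D^{2} + D^{2}\right) + D^{2} = 2 D^{2} + D^{2} = 3 D^{2}$)
$Q{\left(L \right)} = 108 - L$ ($Q{\left(L \right)} = 3 \cdot 6^{2} - L = 3 \cdot 36 - L = 108 - L$)
$\frac{\left(-1107 - 2031\right) + 4858}{-1659 + Q{\left(21 \right)}} = \frac{\left(-1107 - 2031\right) + 4858}{-1659 + \left(108 - 21\right)} = \frac{-3138 + 4858}{-1659 + 87} = \frac{1720}{-1572} = 1720 \left(- \frac{1}{1572}\right) = - \frac{430}{393}$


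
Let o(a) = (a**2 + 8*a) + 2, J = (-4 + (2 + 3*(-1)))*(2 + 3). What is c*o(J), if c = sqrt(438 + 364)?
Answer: 427*sqrt(802) ≈ 12092.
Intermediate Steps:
J = -25 (J = (-4 + (2 - 3))*5 = (-4 - 1)*5 = -5*5 = -25)
o(a) = 2 + a**2 + 8*a
c = sqrt(802) ≈ 28.320
c*o(J) = sqrt(802)*(2 + (-25)**2 + 8*(-25)) = sqrt(802)*(2 + 625 - 200) = sqrt(802)*427 = 427*sqrt(802)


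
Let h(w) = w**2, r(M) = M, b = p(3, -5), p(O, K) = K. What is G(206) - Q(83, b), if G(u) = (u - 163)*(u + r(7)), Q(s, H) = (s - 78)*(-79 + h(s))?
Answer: -24891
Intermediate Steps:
b = -5
Q(s, H) = (-79 + s**2)*(-78 + s) (Q(s, H) = (s - 78)*(-79 + s**2) = (-78 + s)*(-79 + s**2) = (-79 + s**2)*(-78 + s))
G(u) = (-163 + u)*(7 + u) (G(u) = (u - 163)*(u + 7) = (-163 + u)*(7 + u))
G(206) - Q(83, b) = (-1141 + 206**2 - 156*206) - (6162 + 83**3 - 79*83 - 78*83**2) = (-1141 + 42436 - 32136) - (6162 + 571787 - 6557 - 78*6889) = 9159 - (6162 + 571787 - 6557 - 537342) = 9159 - 1*34050 = 9159 - 34050 = -24891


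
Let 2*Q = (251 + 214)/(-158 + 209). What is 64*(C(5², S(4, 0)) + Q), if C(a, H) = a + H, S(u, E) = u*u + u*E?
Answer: 49568/17 ≈ 2915.8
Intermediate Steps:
S(u, E) = u² + E*u
Q = 155/34 (Q = ((251 + 214)/(-158 + 209))/2 = (465/51)/2 = (465*(1/51))/2 = (½)*(155/17) = 155/34 ≈ 4.5588)
C(a, H) = H + a
64*(C(5², S(4, 0)) + Q) = 64*((4*(0 + 4) + 5²) + 155/34) = 64*((4*4 + 25) + 155/34) = 64*((16 + 25) + 155/34) = 64*(41 + 155/34) = 64*(1549/34) = 49568/17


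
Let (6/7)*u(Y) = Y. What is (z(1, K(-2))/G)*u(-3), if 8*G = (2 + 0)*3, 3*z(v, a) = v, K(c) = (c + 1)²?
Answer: -14/9 ≈ -1.5556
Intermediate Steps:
K(c) = (1 + c)²
z(v, a) = v/3
u(Y) = 7*Y/6
G = ¾ (G = ((2 + 0)*3)/8 = (2*3)/8 = (⅛)*6 = ¾ ≈ 0.75000)
(z(1, K(-2))/G)*u(-3) = (((⅓)*1)/(¾))*((7/6)*(-3)) = ((⅓)*(4/3))*(-7/2) = (4/9)*(-7/2) = -14/9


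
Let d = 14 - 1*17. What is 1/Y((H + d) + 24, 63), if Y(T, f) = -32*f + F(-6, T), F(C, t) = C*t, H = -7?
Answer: -1/2100 ≈ -0.00047619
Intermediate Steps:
d = -3 (d = 14 - 17 = -3)
Y(T, f) = -32*f - 6*T
1/Y((H + d) + 24, 63) = 1/(-32*63 - 6*((-7 - 3) + 24)) = 1/(-2016 - 6*(-10 + 24)) = 1/(-2016 - 6*14) = 1/(-2016 - 84) = 1/(-2100) = -1/2100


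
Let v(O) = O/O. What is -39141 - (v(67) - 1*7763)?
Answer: -31379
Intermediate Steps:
v(O) = 1
-39141 - (v(67) - 1*7763) = -39141 - (1 - 1*7763) = -39141 - (1 - 7763) = -39141 - 1*(-7762) = -39141 + 7762 = -31379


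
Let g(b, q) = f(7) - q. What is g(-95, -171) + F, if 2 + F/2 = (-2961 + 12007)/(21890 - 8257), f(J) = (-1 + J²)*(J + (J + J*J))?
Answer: 43520995/13633 ≈ 3192.3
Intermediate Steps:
f(J) = (-1 + J²)*(J² + 2*J) (f(J) = (-1 + J²)*(J + (J + J²)) = (-1 + J²)*(J² + 2*J))
g(b, q) = 3024 - q (g(b, q) = 7*(-2 + 7³ - 1*7 + 2*7²) - q = 7*(-2 + 343 - 7 + 2*49) - q = 7*(-2 + 343 - 7 + 98) - q = 7*432 - q = 3024 - q)
F = -36440/13633 (F = -4 + 2*((-2961 + 12007)/(21890 - 8257)) = -4 + 2*(9046/13633) = -4 + 18092/13633 = -36440/13633 ≈ -2.6729)
g(-95, -171) + F = (3024 - 1*(-171)) - 36440/13633 = (3024 + 171) - 36440/13633 = 3195 - 36440/13633 = 43520995/13633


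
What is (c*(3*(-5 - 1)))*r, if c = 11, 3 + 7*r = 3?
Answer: 0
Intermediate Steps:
r = 0 (r = -3/7 + (1/7)*3 = -3/7 + 3/7 = 0)
(c*(3*(-5 - 1)))*r = (11*(3*(-5 - 1)))*0 = (11*(3*(-6)))*0 = (11*(-18))*0 = -198*0 = 0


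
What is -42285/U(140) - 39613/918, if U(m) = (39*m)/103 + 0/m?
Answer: -140483429/167076 ≈ -840.84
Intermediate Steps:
U(m) = 39*m/103 (U(m) = (39*m)*(1/103) + 0 = 39*m/103 + 0 = 39*m/103)
-42285/U(140) - 39613/918 = -42285/((39/103)*140) - 39613/918 = -42285/5460/103 - 39613*1/918 = -42285*103/5460 - 39613/918 = -290357/364 - 39613/918 = -140483429/167076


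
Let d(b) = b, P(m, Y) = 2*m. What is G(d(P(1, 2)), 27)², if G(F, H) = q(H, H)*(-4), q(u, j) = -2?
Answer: 64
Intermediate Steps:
G(F, H) = 8 (G(F, H) = -2*(-4) = 8)
G(d(P(1, 2)), 27)² = 8² = 64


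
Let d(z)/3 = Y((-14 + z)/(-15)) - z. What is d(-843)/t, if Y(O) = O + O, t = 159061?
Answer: 14359/795305 ≈ 0.018055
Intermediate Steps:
Y(O) = 2*O
d(z) = 28/5 - 17*z/5 (d(z) = 3*(2*((-14 + z)/(-15)) - z) = 3*(2*((-14 + z)*(-1/15)) - z) = 3*(2*(14/15 - z/15) - z) = 3*((28/15 - 2*z/15) - z) = 3*(28/15 - 17*z/15) = 28/5 - 17*z/5)
d(-843)/t = (28/5 - 17/5*(-843))/159061 = (28/5 + 14331/5)*(1/159061) = (14359/5)*(1/159061) = 14359/795305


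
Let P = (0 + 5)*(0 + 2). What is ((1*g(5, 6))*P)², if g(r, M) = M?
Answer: 3600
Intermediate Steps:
P = 10 (P = 5*2 = 10)
((1*g(5, 6))*P)² = ((1*6)*10)² = (6*10)² = 60² = 3600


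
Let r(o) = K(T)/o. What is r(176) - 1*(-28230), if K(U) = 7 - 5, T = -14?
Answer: 2484241/88 ≈ 28230.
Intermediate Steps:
K(U) = 2
r(o) = 2/o
r(176) - 1*(-28230) = 2/176 - 1*(-28230) = 2*(1/176) + 28230 = 1/88 + 28230 = 2484241/88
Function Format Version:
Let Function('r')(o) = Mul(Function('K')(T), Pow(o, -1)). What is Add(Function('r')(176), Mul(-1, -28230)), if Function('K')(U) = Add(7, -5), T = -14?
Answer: Rational(2484241, 88) ≈ 28230.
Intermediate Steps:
Function('K')(U) = 2
Function('r')(o) = Mul(2, Pow(o, -1))
Add(Function('r')(176), Mul(-1, -28230)) = Add(Mul(2, Pow(176, -1)), Mul(-1, -28230)) = Add(Mul(2, Rational(1, 176)), 28230) = Add(Rational(1, 88), 28230) = Rational(2484241, 88)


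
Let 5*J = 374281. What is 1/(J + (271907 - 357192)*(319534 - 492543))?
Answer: 5/73775737106 ≈ 6.7773e-11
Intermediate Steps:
J = 374281/5 (J = (⅕)*374281 = 374281/5 ≈ 74856.)
1/(J + (271907 - 357192)*(319534 - 492543)) = 1/(374281/5 + (271907 - 357192)*(319534 - 492543)) = 1/(374281/5 - 85285*(-173009)) = 1/(374281/5 + 14755072565) = 1/(73775737106/5) = 5/73775737106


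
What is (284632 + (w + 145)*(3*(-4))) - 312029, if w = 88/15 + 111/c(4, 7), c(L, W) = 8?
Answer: -293739/10 ≈ -29374.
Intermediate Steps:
w = 2369/120 (w = 88/15 + 111/8 = 2369/120 ≈ 19.742)
(284632 + (w + 145)*(3*(-4))) - 312029 = (284632 + (2369/120 + 145)*(3*(-4))) - 312029 = (284632 + (19769/120)*(-12)) - 312029 = (284632 - 19769/10) - 312029 = 2826551/10 - 312029 = -293739/10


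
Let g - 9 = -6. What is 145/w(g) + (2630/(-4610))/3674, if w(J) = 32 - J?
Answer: 8468307/1693714 ≈ 4.9998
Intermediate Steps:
g = 3 (g = 9 - 6 = 3)
145/w(g) + (2630/(-4610))/3674 = 145/(32 - 1*3) + (2630/(-4610))/3674 = 145/(32 - 3) + (2630*(-1/4610))*(1/3674) = 145/29 - 263/461*1/3674 = 145*(1/29) - 263/1693714 = 5 - 263/1693714 = 8468307/1693714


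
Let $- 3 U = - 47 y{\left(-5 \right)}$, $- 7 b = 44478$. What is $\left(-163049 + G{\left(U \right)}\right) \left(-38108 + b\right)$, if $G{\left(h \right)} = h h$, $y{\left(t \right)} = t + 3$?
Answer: $\frac{64852495510}{9} \approx 7.2058 \cdot 10^{9}$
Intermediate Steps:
$b = -6354$ ($b = \left(- \frac{1}{7}\right) 44478 = -6354$)
$y{\left(t \right)} = 3 + t$
$U = - \frac{94}{3}$ ($U = - \frac{\left(-47\right) \left(3 - 5\right)}{3} = - \frac{\left(-47\right) \left(-2\right)}{3} = \left(- \frac{1}{3}\right) 94 = - \frac{94}{3} \approx -31.333$)
$G{\left(h \right)} = h^{2}$
$\left(-163049 + G{\left(U \right)}\right) \left(-38108 + b\right) = \left(-163049 + \left(- \frac{94}{3}\right)^{2}\right) \left(-38108 - 6354\right) = \left(-163049 + \frac{8836}{9}\right) \left(-44462\right) = \left(- \frac{1458605}{9}\right) \left(-44462\right) = \frac{64852495510}{9}$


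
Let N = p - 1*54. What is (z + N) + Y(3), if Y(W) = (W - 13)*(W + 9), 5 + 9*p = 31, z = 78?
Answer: -838/9 ≈ -93.111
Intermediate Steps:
p = 26/9 (p = -5/9 + (1/9)*31 = -5/9 + 31/9 = 26/9 ≈ 2.8889)
Y(W) = (-13 + W)*(9 + W)
N = -460/9 (N = 26/9 - 1*54 = 26/9 - 54 = -460/9 ≈ -51.111)
(z + N) + Y(3) = (78 - 460/9) + (-117 + 3**2 - 4*3) = 242/9 + (-117 + 9 - 12) = 242/9 - 120 = -838/9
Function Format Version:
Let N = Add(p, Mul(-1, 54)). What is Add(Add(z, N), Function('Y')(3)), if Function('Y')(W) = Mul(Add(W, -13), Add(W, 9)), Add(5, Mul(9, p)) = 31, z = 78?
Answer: Rational(-838, 9) ≈ -93.111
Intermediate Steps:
p = Rational(26, 9) (p = Add(Rational(-5, 9), Mul(Rational(1, 9), 31)) = Add(Rational(-5, 9), Rational(31, 9)) = Rational(26, 9) ≈ 2.8889)
Function('Y')(W) = Mul(Add(-13, W), Add(9, W))
N = Rational(-460, 9) (N = Add(Rational(26, 9), Mul(-1, 54)) = Add(Rational(26, 9), -54) = Rational(-460, 9) ≈ -51.111)
Add(Add(z, N), Function('Y')(3)) = Add(Add(78, Rational(-460, 9)), Add(-117, Pow(3, 2), Mul(-4, 3))) = Add(Rational(242, 9), Add(-117, 9, -12)) = Add(Rational(242, 9), -120) = Rational(-838, 9)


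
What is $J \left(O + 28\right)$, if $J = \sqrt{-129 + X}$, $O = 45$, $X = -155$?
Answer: $146 i \sqrt{71} \approx 1230.2 i$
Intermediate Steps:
$J = 2 i \sqrt{71}$ ($J = \sqrt{-129 - 155} = \sqrt{-284} = 2 i \sqrt{71} \approx 16.852 i$)
$J \left(O + 28\right) = 2 i \sqrt{71} \left(45 + 28\right) = 2 i \sqrt{71} \cdot 73 = 146 i \sqrt{71}$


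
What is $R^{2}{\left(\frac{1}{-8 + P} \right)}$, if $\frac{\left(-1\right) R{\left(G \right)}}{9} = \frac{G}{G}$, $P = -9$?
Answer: $81$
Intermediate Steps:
$R{\left(G \right)} = -9$ ($R{\left(G \right)} = - 9 \frac{G}{G} = \left(-9\right) 1 = -9$)
$R^{2}{\left(\frac{1}{-8 + P} \right)} = \left(-9\right)^{2} = 81$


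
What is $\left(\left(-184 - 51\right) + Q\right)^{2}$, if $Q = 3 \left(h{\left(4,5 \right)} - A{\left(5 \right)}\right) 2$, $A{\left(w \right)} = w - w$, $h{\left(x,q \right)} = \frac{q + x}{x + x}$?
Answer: $\frac{833569}{16} \approx 52098.0$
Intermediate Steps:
$h{\left(x,q \right)} = \frac{q + x}{2 x}$
$A{\left(w \right)} = 0$
$Q = \frac{27}{4}$ ($Q = 3 \left(\frac{5 + 4}{2 \cdot 4} - 0\right) 2 = 3 \left(\frac{1}{2} \cdot \frac{1}{4} \cdot 9 + 0\right) 2 = 3 \left(\frac{9}{8} + 0\right) 2 = 3 \cdot \frac{9}{8} \cdot 2 = \frac{27}{8} \cdot 2 = \frac{27}{4} \approx 6.75$)
$\left(\left(-184 - 51\right) + Q\right)^{2} = \left(\left(-184 - 51\right) + \frac{27}{4}\right)^{2} = \left(-235 + \frac{27}{4}\right)^{2} = \left(- \frac{913}{4}\right)^{2} = \frac{833569}{16}$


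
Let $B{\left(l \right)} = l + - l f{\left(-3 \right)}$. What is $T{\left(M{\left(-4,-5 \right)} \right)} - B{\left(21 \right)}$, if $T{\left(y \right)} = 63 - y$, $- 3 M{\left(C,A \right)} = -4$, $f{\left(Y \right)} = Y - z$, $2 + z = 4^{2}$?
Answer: $- \frac{949}{3} \approx -316.33$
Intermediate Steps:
$z = 14$ ($z = -2 + 4^{2} = -2 + 16 = 14$)
$f{\left(Y \right)} = -14 + Y$ ($f{\left(Y \right)} = Y - 14 = -14 + Y$)
$M{\left(C,A \right)} = \frac{4}{3}$ ($M{\left(C,A \right)} = \left(- \frac{1}{3}\right) \left(-4\right) = \frac{4}{3}$)
$B{\left(l \right)} = 18 l$ ($B{\left(l \right)} = l + - l \left(-14 - 3\right) = l + - l \left(-17\right) = l + 17 l = 18 l$)
$T{\left(M{\left(-4,-5 \right)} \right)} - B{\left(21 \right)} = \left(63 - \frac{4}{3}\right) - 18 \cdot 21 = \left(63 - \frac{4}{3}\right) - 378 = \frac{185}{3} - 378 = - \frac{949}{3}$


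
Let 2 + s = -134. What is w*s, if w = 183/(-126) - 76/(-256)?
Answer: 26401/168 ≈ 157.15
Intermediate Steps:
s = -136 (s = -2 - 134 = -136)
w = -1553/1344 (w = 183*(-1/126) - 76*(-1/256) = -61/42 + 19/64 = -1553/1344 ≈ -1.1555)
w*s = -1553/1344*(-136) = 26401/168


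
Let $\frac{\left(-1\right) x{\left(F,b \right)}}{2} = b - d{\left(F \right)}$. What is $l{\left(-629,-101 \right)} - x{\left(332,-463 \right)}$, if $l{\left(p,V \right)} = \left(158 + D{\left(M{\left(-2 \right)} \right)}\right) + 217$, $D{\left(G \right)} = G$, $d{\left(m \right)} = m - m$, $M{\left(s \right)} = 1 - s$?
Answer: $-548$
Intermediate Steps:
$d{\left(m \right)} = 0$
$x{\left(F,b \right)} = - 2 b$ ($x{\left(F,b \right)} = - 2 \left(b - 0\right) = - 2 \left(b + 0\right) = - 2 b$)
$l{\left(p,V \right)} = 378$ ($l{\left(p,V \right)} = \left(158 + \left(1 - -2\right)\right) + 217 = \left(158 + \left(1 + 2\right)\right) + 217 = \left(158 + 3\right) + 217 = 161 + 217 = 378$)
$l{\left(-629,-101 \right)} - x{\left(332,-463 \right)} = 378 - \left(-2\right) \left(-463\right) = 378 - 926 = -548$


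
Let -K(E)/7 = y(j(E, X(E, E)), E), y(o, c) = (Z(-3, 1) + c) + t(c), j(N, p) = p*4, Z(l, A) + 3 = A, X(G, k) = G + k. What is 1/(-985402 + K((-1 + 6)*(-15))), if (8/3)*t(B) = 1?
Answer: -8/7878925 ≈ -1.0154e-6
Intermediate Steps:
t(B) = 3/8 (t(B) = (3/8)*1 = 3/8)
Z(l, A) = -3 + A
j(N, p) = 4*p
y(o, c) = -13/8 + c (y(o, c) = ((-3 + 1) + c) + 3/8 = (-2 + c) + 3/8 = -13/8 + c)
K(E) = 91/8 - 7*E (K(E) = -7*(-13/8 + E) = 91/8 - 7*E)
1/(-985402 + K((-1 + 6)*(-15))) = 1/(-985402 + (91/8 - 7*(-1 + 6)*(-15))) = 1/(-985402 + (91/8 - 35*(-15))) = 1/(-985402 + (91/8 - 7*(-75))) = 1/(-985402 + (91/8 + 525)) = 1/(-985402 + 4291/8) = 1/(-7878925/8) = -8/7878925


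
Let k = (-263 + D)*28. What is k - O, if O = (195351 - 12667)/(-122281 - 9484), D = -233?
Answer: -1829769636/131765 ≈ -13887.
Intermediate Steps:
k = -13888 (k = (-263 - 233)*28 = -496*28 = -13888)
O = -182684/131765 (O = 182684/(-131765) = 182684*(-1/131765) = -182684/131765 ≈ -1.3864)
k - O = -13888 - 1*(-182684/131765) = -13888 + 182684/131765 = -1829769636/131765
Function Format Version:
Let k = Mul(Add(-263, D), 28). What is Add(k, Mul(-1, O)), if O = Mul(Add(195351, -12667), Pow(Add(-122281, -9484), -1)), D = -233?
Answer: Rational(-1829769636, 131765) ≈ -13887.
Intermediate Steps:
k = -13888 (k = Mul(Add(-263, -233), 28) = Mul(-496, 28) = -13888)
O = Rational(-182684, 131765) (O = Mul(182684, Pow(-131765, -1)) = Mul(182684, Rational(-1, 131765)) = Rational(-182684, 131765) ≈ -1.3864)
Add(k, Mul(-1, O)) = Add(-13888, Mul(-1, Rational(-182684, 131765))) = Add(-13888, Rational(182684, 131765)) = Rational(-1829769636, 131765)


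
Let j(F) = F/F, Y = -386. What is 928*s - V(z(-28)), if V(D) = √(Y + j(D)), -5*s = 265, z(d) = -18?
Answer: -49184 - I*√385 ≈ -49184.0 - 19.621*I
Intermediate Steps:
j(F) = 1
s = -53 (s = -⅕*265 = -53)
V(D) = I*√385 (V(D) = √(-386 + 1) = √(-385) = I*√385)
928*s - V(z(-28)) = 928*(-53) - I*√385 = -49184 - I*√385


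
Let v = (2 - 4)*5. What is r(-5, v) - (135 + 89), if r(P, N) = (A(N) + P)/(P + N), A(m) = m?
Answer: -223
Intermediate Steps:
v = -10 (v = -2*5 = -10)
r(P, N) = 1 (r(P, N) = (N + P)/(P + N) = (N + P)/(N + P) = 1)
r(-5, v) - (135 + 89) = 1 - (135 + 89) = 1 - 1*224 = 1 - 224 = -223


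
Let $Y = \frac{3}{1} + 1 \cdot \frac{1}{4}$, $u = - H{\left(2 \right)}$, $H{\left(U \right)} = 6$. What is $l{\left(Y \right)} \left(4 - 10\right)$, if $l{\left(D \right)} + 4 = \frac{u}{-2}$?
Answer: $6$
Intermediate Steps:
$u = -6$ ($u = \left(-1\right) 6 = -6$)
$Y = \frac{13}{4}$ ($Y = 3 \cdot 1 + 1 \cdot \frac{1}{4} = 3 + \frac{1}{4} = \frac{13}{4} \approx 3.25$)
$l{\left(D \right)} = -1$ ($l{\left(D \right)} = -4 - \frac{6}{-2} = -4 - -3 = -4 + 3 = -1$)
$l{\left(Y \right)} \left(4 - 10\right) = - (4 - 10) = \left(-1\right) \left(-6\right) = 6$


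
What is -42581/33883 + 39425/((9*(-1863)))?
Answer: -2049792902/568116261 ≈ -3.6081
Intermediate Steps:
-42581/33883 + 39425/((9*(-1863))) = -42581*1/33883 + 39425/(-16767) = -42581/33883 + 39425*(-1/16767) = -42581/33883 - 39425/16767 = -2049792902/568116261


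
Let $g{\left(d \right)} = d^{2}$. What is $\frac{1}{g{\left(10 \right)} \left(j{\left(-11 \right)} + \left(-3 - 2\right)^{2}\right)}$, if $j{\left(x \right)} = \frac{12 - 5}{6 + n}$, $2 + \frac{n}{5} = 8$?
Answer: $\frac{9}{22675} \approx 0.00039691$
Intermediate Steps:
$n = 30$ ($n = -10 + 5 \cdot 8 = -10 + 40 = 30$)
$j{\left(x \right)} = \frac{7}{36}$ ($j{\left(x \right)} = \frac{12 - 5}{6 + 30} = \frac{7}{36}$)
$\frac{1}{g{\left(10 \right)} \left(j{\left(-11 \right)} + \left(-3 - 2\right)^{2}\right)} = \frac{1}{10^{2} \left(\frac{7}{36} + \left(-3 - 2\right)^{2}\right)} = \frac{1}{100 \left(\frac{7}{36} + \left(-5\right)^{2}\right)} = \frac{1}{100 \left(\frac{7}{36} + 25\right)} = \frac{1}{100 \cdot \frac{907}{36}} = \frac{1}{\frac{22675}{9}} = \frac{9}{22675}$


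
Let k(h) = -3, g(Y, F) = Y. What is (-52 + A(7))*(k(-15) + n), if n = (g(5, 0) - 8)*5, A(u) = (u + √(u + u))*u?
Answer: 54 - 126*√14 ≈ -417.45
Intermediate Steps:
A(u) = u*(u + √2*√u) (A(u) = (u + √(2*u))*u = (u + √2*√u)*u = u*(u + √2*√u))
n = -15 (n = (5 - 8)*5 = -3*5 = -15)
(-52 + A(7))*(k(-15) + n) = (-52 + (7² + √2*7^(3/2)))*(-3 - 15) = (-52 + (49 + √2*(7*√7)))*(-18) = (-52 + (49 + 7*√14))*(-18) = (-3 + 7*√14)*(-18) = 54 - 126*√14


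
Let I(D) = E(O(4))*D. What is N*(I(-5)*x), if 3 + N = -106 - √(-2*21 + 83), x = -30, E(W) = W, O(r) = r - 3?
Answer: -16350 - 150*√41 ≈ -17310.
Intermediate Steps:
O(r) = -3 + r
I(D) = D (I(D) = (-3 + 4)*D = 1*D = D)
N = -109 - √41 (N = -3 + (-106 - √(-2*21 + 83)) = -3 + (-106 - √(-42 + 83)) = -3 + (-106 - √41) = -109 - √41 ≈ -115.40)
N*(I(-5)*x) = (-109 - √41)*(-5*(-30)) = (-109 - √41)*150 = -16350 - 150*√41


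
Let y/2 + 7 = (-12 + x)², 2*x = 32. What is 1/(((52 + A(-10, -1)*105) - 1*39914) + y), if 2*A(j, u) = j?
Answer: -1/40369 ≈ -2.4771e-5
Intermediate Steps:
x = 16 (x = (½)*32 = 16)
A(j, u) = j/2
y = 18 (y = -14 + 2*(-12 + 16)² = -14 + 2*4² = -14 + 2*16 = -14 + 32 = 18)
1/(((52 + A(-10, -1)*105) - 1*39914) + y) = 1/(((52 + ((½)*(-10))*105) - 1*39914) + 18) = 1/(((52 - 5*105) - 39914) + 18) = 1/(((52 - 525) - 39914) + 18) = 1/((-473 - 39914) + 18) = 1/(-40387 + 18) = 1/(-40369) = -1/40369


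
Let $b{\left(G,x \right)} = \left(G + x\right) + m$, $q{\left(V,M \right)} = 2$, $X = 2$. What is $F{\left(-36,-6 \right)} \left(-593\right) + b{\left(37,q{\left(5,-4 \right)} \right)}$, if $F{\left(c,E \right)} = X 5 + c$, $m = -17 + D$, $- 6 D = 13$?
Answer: $\frac{92627}{6} \approx 15438.0$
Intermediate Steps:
$D = - \frac{13}{6}$ ($D = \left(- \frac{1}{6}\right) 13 = - \frac{13}{6} \approx -2.1667$)
$m = - \frac{115}{6}$ ($m = -17 - \frac{13}{6} = - \frac{115}{6} \approx -19.167$)
$b{\left(G,x \right)} = - \frac{115}{6} + G + x$ ($b{\left(G,x \right)} = \left(G + x\right) - \frac{115}{6} = - \frac{115}{6} + G + x$)
$F{\left(c,E \right)} = 10 + c$ ($F{\left(c,E \right)} = 2 \cdot 5 + c = 10 + c$)
$F{\left(-36,-6 \right)} \left(-593\right) + b{\left(37,q{\left(5,-4 \right)} \right)} = \left(10 - 36\right) \left(-593\right) + \left(- \frac{115}{6} + 37 + 2\right) = \left(-26\right) \left(-593\right) + \frac{119}{6} = 15418 + \frac{119}{6} = \frac{92627}{6}$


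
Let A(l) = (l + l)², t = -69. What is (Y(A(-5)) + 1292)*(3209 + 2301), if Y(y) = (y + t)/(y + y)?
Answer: 142395481/20 ≈ 7.1198e+6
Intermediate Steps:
A(l) = 4*l² (A(l) = (2*l)² = 4*l²)
Y(y) = (-69 + y)/(2*y) (Y(y) = (y - 69)/(y + y) = (-69 + y)/((2*y)) = (-69 + y)*(1/(2*y)) = (-69 + y)/(2*y))
(Y(A(-5)) + 1292)*(3209 + 2301) = ((-69 + 4*(-5)²)/(2*((4*(-5)²))) + 1292)*(3209 + 2301) = ((-69 + 4*25)/(2*((4*25))) + 1292)*5510 = ((½)*(-69 + 100)/100 + 1292)*5510 = ((½)*(1/100)*31 + 1292)*5510 = (31/200 + 1292)*5510 = (258431/200)*5510 = 142395481/20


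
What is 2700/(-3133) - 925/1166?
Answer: -6046225/3653078 ≈ -1.6551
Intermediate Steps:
2700/(-3133) - 925/1166 = 2700*(-1/3133) - 925*1/1166 = -2700/3133 - 925/1166 = -6046225/3653078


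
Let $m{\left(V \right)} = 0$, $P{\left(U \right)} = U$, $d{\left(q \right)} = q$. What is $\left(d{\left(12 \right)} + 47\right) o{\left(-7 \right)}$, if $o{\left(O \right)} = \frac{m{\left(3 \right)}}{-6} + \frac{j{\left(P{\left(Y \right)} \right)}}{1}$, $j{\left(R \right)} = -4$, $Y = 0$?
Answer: $-236$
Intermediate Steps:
$o{\left(O \right)} = -4$ ($o{\left(O \right)} = \frac{0}{-6} - \frac{4}{1} = 0 \left(- \frac{1}{6}\right) - 4 = 0 - 4 = -4$)
$\left(d{\left(12 \right)} + 47\right) o{\left(-7 \right)} = \left(12 + 47\right) \left(-4\right) = 59 \left(-4\right) = -236$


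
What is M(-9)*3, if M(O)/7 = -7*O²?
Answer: -11907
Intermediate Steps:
M(O) = -49*O² (M(O) = 7*(-7*O²) = -49*O²)
M(-9)*3 = -49*(-9)²*3 = -49*81*3 = -3969*3 = -11907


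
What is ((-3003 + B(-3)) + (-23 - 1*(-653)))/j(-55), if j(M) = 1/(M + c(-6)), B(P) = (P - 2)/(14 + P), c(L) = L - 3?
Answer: 1670912/11 ≈ 1.5190e+5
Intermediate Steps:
c(L) = -3 + L
B(P) = (-2 + P)/(14 + P)
j(M) = 1/(-9 + M) (j(M) = 1/(M + (-3 - 6)) = 1/(M - 9) = 1/(-9 + M))
((-3003 + B(-3)) + (-23 - 1*(-653)))/j(-55) = ((-3003 + (-2 - 3)/(14 - 3)) + (-23 - 1*(-653)))/(1/(-9 - 55)) = ((-3003 - 5/11) + (-23 + 653))/(1/(-64)) = ((-3003 + (1/11)*(-5)) + 630)/(-1/64) = ((-3003 - 5/11) + 630)*(-64) = (-33038/11 + 630)*(-64) = -26108/11*(-64) = 1670912/11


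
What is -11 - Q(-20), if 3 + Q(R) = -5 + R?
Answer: 17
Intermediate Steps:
Q(R) = -8 + R (Q(R) = -3 + (-5 + R) = -8 + R)
-11 - Q(-20) = -11 - (-8 - 20) = -11 - 1*(-28) = -11 + 28 = 17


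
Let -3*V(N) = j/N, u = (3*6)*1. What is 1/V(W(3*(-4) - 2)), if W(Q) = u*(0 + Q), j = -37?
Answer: -756/37 ≈ -20.432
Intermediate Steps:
u = 18 (u = 18*1 = 18)
W(Q) = 18*Q (W(Q) = 18*(0 + Q) = 18*Q)
V(N) = 37/(3*N) (V(N) = -(-37)/(3*N) = 37/(3*N))
1/V(W(3*(-4) - 2)) = 1/(37/(3*((18*(3*(-4) - 2))))) = 1/(37/(3*((18*(-12 - 2))))) = 1/(37/(3*((18*(-14))))) = 1/((37/3)/(-252)) = 1/((37/3)*(-1/252)) = 1/(-37/756) = -756/37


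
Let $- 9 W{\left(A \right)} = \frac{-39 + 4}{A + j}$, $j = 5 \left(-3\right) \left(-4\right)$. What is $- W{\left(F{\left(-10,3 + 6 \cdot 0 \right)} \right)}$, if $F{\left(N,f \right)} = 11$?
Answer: $- \frac{35}{639} \approx -0.054773$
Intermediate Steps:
$j = 60$ ($j = \left(-15\right) \left(-4\right) = 60$)
$W{\left(A \right)} = \frac{35}{9 \left(60 + A\right)}$ ($W{\left(A \right)} = - \frac{\left(-39 + 4\right) \frac{1}{A + 60}}{9} = - \frac{\left(-35\right) \frac{1}{60 + A}}{9} = \frac{35}{9 \left(60 + A\right)}$)
$- W{\left(F{\left(-10,3 + 6 \cdot 0 \right)} \right)} = - \frac{35}{9 \left(60 + 11\right)} = - \frac{35}{9 \cdot 71} = \left(-1\right) \frac{35}{639} = - \frac{35}{639}$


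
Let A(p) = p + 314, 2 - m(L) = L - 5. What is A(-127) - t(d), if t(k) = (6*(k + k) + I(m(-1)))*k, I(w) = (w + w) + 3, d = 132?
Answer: -211409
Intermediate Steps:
m(L) = 7 - L (m(L) = 2 - (L - 5) = 2 - (-5 + L) = 2 + (5 - L) = 7 - L)
A(p) = 314 + p
I(w) = 3 + 2*w (I(w) = 2*w + 3 = 3 + 2*w)
t(k) = k*(19 + 12*k) (t(k) = (6*(k + k) + (3 + 2*(7 - 1*(-1))))*k = (6*(2*k) + (3 + 2*(7 + 1)))*k = (12*k + (3 + 2*8))*k = (12*k + (3 + 16))*k = (12*k + 19)*k = (19 + 12*k)*k = k*(19 + 12*k))
A(-127) - t(d) = (314 - 127) - 132*(19 + 12*132) = 187 - 132*(19 + 1584) = 187 - 132*1603 = 187 - 1*211596 = 187 - 211596 = -211409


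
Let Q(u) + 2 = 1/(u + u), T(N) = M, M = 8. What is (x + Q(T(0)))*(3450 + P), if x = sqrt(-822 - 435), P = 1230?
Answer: -18135/2 + 4680*I*sqrt(1257) ≈ -9067.5 + 1.6593e+5*I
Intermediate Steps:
T(N) = 8
x = I*sqrt(1257) (x = sqrt(-1257) = I*sqrt(1257) ≈ 35.454*I)
Q(u) = -2 + 1/(2*u) (Q(u) = -2 + 1/(u + u) = -2 + 1/(2*u))
(x + Q(T(0)))*(3450 + P) = (I*sqrt(1257) + (-2 + (1/2)/8))*(3450 + 1230) = (I*sqrt(1257) + (-2 + (1/2)*(1/8)))*4680 = (I*sqrt(1257) + (-2 + 1/16))*4680 = (I*sqrt(1257) - 31/16)*4680 = (-31/16 + I*sqrt(1257))*4680 = -18135/2 + 4680*I*sqrt(1257)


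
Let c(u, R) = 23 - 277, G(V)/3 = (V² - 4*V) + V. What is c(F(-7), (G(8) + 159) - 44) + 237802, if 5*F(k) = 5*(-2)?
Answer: 237548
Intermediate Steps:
G(V) = -9*V + 3*V² (G(V) = 3*((V² - 4*V) + V) = 3*(V² - 3*V) = -9*V + 3*V²)
F(k) = -2 (F(k) = (5*(-2))/5 = (⅕)*(-10) = -2)
c(u, R) = -254
c(F(-7), (G(8) + 159) - 44) + 237802 = -254 + 237802 = 237548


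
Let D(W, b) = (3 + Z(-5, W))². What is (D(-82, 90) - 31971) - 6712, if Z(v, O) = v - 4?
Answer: -38647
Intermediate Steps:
Z(v, O) = -4 + v
D(W, b) = 36 (D(W, b) = (3 + (-4 - 5))² = (3 - 9)² = (-6)² = 36)
(D(-82, 90) - 31971) - 6712 = (36 - 31971) - 6712 = -31935 - 6712 = -38647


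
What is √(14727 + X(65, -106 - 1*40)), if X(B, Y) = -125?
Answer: 7*√298 ≈ 120.84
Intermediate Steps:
√(14727 + X(65, -106 - 1*40)) = √(14727 - 125) = √14602 = 7*√298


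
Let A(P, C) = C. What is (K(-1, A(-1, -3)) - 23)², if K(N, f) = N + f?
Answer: 729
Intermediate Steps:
(K(-1, A(-1, -3)) - 23)² = ((-1 - 3) - 23)² = (-4 - 23)² = (-27)² = 729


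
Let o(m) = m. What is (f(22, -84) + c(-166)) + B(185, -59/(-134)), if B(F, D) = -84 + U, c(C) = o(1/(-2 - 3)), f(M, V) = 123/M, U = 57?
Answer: -2377/110 ≈ -21.609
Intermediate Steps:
c(C) = -⅕ (c(C) = 1/(-2 - 3) = 1/(-5) = -⅕)
B(F, D) = -27 (B(F, D) = -84 + 57 = -27)
(f(22, -84) + c(-166)) + B(185, -59/(-134)) = (123/22 - ⅕) - 27 = 593/110 - 27 = -2377/110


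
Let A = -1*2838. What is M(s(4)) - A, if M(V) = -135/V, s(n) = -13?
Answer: 37029/13 ≈ 2848.4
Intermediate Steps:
A = -2838
M(s(4)) - A = -135/(-13) - 1*(-2838) = -135*(-1/13) + 2838 = 135/13 + 2838 = 37029/13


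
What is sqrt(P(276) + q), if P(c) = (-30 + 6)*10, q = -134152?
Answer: 2*I*sqrt(33598) ≈ 366.6*I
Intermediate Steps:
P(c) = -240 (P(c) = -24*10 = -240)
sqrt(P(276) + q) = sqrt(-240 - 134152) = sqrt(-134392) = 2*I*sqrt(33598)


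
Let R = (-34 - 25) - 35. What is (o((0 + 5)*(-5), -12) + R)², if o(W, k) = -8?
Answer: 10404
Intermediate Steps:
R = -94 (R = -59 - 35 = -94)
(o((0 + 5)*(-5), -12) + R)² = (-8 - 94)² = (-102)² = 10404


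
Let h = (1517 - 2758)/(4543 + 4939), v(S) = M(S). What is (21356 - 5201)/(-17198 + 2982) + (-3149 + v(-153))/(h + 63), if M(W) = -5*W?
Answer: -330984330383/8474513000 ≈ -39.056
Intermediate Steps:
v(S) = -5*S
h = -1241/9482 ≈ -0.13088
(21356 - 5201)/(-17198 + 2982) + (-3149 + v(-153))/(h + 63) = (21356 - 5201)/(-17198 + 2982) + (-3149 - 5*(-153))/(-1241/9482 + 63) = 16155/(-14216) + (-3149 + 765)/(596125/9482) = 16155*(-1/14216) - 2384*9482/596125 = -16155/14216 - 22605088/596125 = -330984330383/8474513000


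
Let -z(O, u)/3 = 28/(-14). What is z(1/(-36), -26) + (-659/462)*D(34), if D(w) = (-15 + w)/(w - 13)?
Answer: 45691/9702 ≈ 4.7094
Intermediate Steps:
z(O, u) = 6 (z(O, u) = -84/(-14) = -84*(-1)/14 = -3*(-2) = 6)
D(w) = (-15 + w)/(-13 + w)
z(1/(-36), -26) + (-659/462)*D(34) = 6 + (-659/462)*((-15 + 34)/(-13 + 34)) = 6 + (-659*1/462)*(19/21) = 6 - 659*19/9702 = 6 - 659/462*19/21 = 6 - 12521/9702 = 45691/9702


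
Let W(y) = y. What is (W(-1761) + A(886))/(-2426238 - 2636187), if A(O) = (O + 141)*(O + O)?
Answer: -1818083/5062425 ≈ -0.35913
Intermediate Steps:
A(O) = 2*O*(141 + O) (A(O) = (141 + O)*(2*O) = 2*O*(141 + O))
(W(-1761) + A(886))/(-2426238 - 2636187) = (-1761 + 2*886*(141 + 886))/(-2426238 - 2636187) = (-1761 + 2*886*1027)/(-5062425) = (-1761 + 1819844)*(-1/5062425) = 1818083*(-1/5062425) = -1818083/5062425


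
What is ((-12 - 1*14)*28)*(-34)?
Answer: 24752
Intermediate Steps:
((-12 - 1*14)*28)*(-34) = ((-12 - 14)*28)*(-34) = -26*28*(-34) = -728*(-34) = 24752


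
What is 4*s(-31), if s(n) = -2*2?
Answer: -16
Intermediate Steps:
s(n) = -4
4*s(-31) = 4*(-4) = -16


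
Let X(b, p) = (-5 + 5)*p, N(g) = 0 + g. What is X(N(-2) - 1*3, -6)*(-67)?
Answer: 0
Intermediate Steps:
N(g) = g
X(b, p) = 0 (X(b, p) = 0*p = 0)
X(N(-2) - 1*3, -6)*(-67) = 0*(-67) = 0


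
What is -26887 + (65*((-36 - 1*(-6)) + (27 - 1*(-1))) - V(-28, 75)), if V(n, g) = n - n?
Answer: -27017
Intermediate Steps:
V(n, g) = 0
-26887 + (65*((-36 - 1*(-6)) + (27 - 1*(-1))) - V(-28, 75)) = -26887 + (65*((-36 - 1*(-6)) + (27 - 1*(-1))) - 1*0) = -26887 + (65*((-36 + 6) + (27 + 1)) + 0) = -26887 + (65*(-30 + 28) + 0) = -26887 + (65*(-2) + 0) = -26887 + (-130 + 0) = -26887 - 130 = -27017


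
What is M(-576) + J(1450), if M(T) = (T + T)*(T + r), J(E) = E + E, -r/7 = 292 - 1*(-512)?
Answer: 7149908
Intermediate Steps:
r = -5628 (r = -7*(292 - 1*(-512)) = -7*(292 + 512) = -7*804 = -5628)
J(E) = 2*E
M(T) = 2*T*(-5628 + T) (M(T) = (T + T)*(T - 5628) = (2*T)*(-5628 + T) = 2*T*(-5628 + T))
M(-576) + J(1450) = 2*(-576)*(-5628 - 576) + 2*1450 = 2*(-576)*(-6204) + 2900 = 7147008 + 2900 = 7149908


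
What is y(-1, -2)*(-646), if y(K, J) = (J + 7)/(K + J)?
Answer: 3230/3 ≈ 1076.7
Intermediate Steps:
y(K, J) = (7 + J)/(J + K)
y(-1, -2)*(-646) = ((7 - 2)/(-2 - 1))*(-646) = (5/(-3))*(-646) = -1/3*5*(-646) = -5/3*(-646) = 3230/3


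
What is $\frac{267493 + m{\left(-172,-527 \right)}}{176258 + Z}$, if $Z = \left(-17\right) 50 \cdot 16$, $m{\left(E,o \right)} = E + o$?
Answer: $\frac{133397}{81329} \approx 1.6402$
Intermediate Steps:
$Z = -13600$ ($Z = \left(-850\right) 16 = -13600$)
$\frac{267493 + m{\left(-172,-527 \right)}}{176258 + Z} = \frac{267493 - 699}{176258 - 13600} = \frac{267493 - 699}{162658} = 266794 \cdot \frac{1}{162658} = \frac{133397}{81329}$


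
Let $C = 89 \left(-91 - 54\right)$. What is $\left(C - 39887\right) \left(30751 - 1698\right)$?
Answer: $-1533765976$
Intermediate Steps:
$C = -12905$ ($C = 89 \left(-145\right) = -12905$)
$\left(C - 39887\right) \left(30751 - 1698\right) = \left(-12905 - 39887\right) \left(30751 - 1698\right) = \left(-52792\right) 29053 = -1533765976$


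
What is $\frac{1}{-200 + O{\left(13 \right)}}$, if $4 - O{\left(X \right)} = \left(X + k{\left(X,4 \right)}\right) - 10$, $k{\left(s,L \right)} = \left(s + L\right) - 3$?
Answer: $- \frac{1}{213} \approx -0.0046948$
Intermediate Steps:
$k{\left(s,L \right)} = -3 + L + s$ ($k{\left(s,L \right)} = \left(L + s\right) - 3 = -3 + L + s$)
$O{\left(X \right)} = 13 - 2 X$ ($O{\left(X \right)} = 4 - \left(\left(X + \left(-3 + 4 + X\right)\right) - 10\right) = 4 - \left(\left(X + \left(1 + X\right)\right) - 10\right) = 4 - \left(\left(1 + 2 X\right) - 10\right) = 4 - \left(-9 + 2 X\right) = 13 - 2 X$)
$\frac{1}{-200 + O{\left(13 \right)}} = \frac{1}{-200 + \left(13 - 26\right)} = \frac{1}{-200 - 13} = \frac{1}{-213} = - \frac{1}{213}$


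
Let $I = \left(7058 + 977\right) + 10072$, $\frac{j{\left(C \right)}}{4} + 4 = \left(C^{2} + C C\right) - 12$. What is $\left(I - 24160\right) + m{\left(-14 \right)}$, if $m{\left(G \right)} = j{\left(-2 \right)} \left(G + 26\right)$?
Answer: $-6437$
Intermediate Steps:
$j{\left(C \right)} = -64 + 8 C^{2}$ ($j{\left(C \right)} = -16 + 4 \left(\left(C^{2} + C C\right) - 12\right) = -16 + 4 \left(\left(C^{2} + C^{2}\right) - 12\right) = -16 + 4 \left(2 C^{2} - 12\right) = -16 + 4 \left(-12 + 2 C^{2}\right) = -16 + \left(-48 + 8 C^{2}\right) = -64 + 8 C^{2}$)
$m{\left(G \right)} = -832 - 32 G$ ($m{\left(G \right)} = \left(-64 + 8 \left(-2\right)^{2}\right) \left(G + 26\right) = \left(-64 + 8 \cdot 4\right) \left(26 + G\right) = \left(-64 + 32\right) \left(26 + G\right) = - 32 \left(26 + G\right) = -832 - 32 G$)
$I = 18107$ ($I = 8035 + 10072 = 18107$)
$\left(I - 24160\right) + m{\left(-14 \right)} = \left(18107 - 24160\right) - 384 = -6053 + \left(-832 + 448\right) = -6053 - 384 = -6437$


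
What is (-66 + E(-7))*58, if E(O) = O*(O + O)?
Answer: 1856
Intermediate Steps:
E(O) = 2*O**2 (E(O) = O*(2*O) = 2*O**2)
(-66 + E(-7))*58 = (-66 + 2*(-7)**2)*58 = (-66 + 2*49)*58 = (-66 + 98)*58 = 32*58 = 1856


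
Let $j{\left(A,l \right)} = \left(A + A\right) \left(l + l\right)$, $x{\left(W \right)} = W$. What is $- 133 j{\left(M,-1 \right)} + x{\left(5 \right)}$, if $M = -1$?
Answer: $-527$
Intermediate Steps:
$j{\left(A,l \right)} = 4 A l$ ($j{\left(A,l \right)} = 2 A 2 l = 4 A l$)
$- 133 j{\left(M,-1 \right)} + x{\left(5 \right)} = - 133 \cdot 4 \left(-1\right) \left(-1\right) + 5 = \left(-133\right) 4 + 5 = -532 + 5 = -527$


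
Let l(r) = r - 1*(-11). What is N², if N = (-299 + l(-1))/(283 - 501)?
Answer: 83521/47524 ≈ 1.7574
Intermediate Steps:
l(r) = 11 + r (l(r) = r + 11 = 11 + r)
N = 289/218 (N = (-299 + (11 - 1))/(283 - 501) = (-299 + 10)/(-218) = -289*(-1/218) = 289/218 ≈ 1.3257)
N² = (289/218)² = 83521/47524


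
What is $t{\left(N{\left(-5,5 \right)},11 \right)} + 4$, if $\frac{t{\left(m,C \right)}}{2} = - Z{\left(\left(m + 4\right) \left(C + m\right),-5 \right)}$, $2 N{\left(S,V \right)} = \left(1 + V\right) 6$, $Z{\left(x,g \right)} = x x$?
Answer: $-814084$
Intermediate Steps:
$Z{\left(x,g \right)} = x^{2}$
$N{\left(S,V \right)} = 3 + 3 V$ ($N{\left(S,V \right)} = \frac{\left(1 + V\right) 6}{2} = \frac{6 + 6 V}{2} = 3 + 3 V$)
$t{\left(m,C \right)} = - 2 \left(4 + m\right)^{2} \left(C + m\right)^{2}$ ($t{\left(m,C \right)} = 2 \left(- \left(\left(m + 4\right) \left(C + m\right)\right)^{2}\right) = 2 \left(- \left(\left(4 + m\right) \left(C + m\right)\right)^{2}\right) = 2 \left(- \left(4 + m\right)^{2} \left(C + m\right)^{2}\right) = - 2 \left(4 + m\right)^{2} \left(C + m\right)^{2}$)
$t{\left(N{\left(-5,5 \right)},11 \right)} + 4 = - 2 \left(\left(3 + 3 \cdot 5\right)^{2} + 4 \cdot 11 + 4 \left(3 + 3 \cdot 5\right) + 11 \left(3 + 3 \cdot 5\right)\right)^{2} + 4 = - 2 \left(\left(3 + 15\right)^{2} + 44 + 4 \left(3 + 15\right) + 11 \left(3 + 15\right)\right)^{2} + 4 = - 2 \left(18^{2} + 44 + 4 \cdot 18 + 11 \cdot 18\right)^{2} + 4 = - 2 \left(324 + 44 + 72 + 198\right)^{2} + 4 = - 2 \cdot 638^{2} + 4 = \left(-2\right) 407044 + 4 = -814088 + 4 = -814084$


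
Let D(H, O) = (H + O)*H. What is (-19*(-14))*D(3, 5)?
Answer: 6384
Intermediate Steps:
D(H, O) = H*(H + O)
(-19*(-14))*D(3, 5) = (-19*(-14))*(3*(3 + 5)) = 266*(3*8) = 266*24 = 6384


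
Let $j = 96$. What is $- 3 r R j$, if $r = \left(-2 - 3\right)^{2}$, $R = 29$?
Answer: $-208800$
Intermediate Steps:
$r = 25$ ($r = \left(-5\right)^{2} = 25$)
$- 3 r R j = \left(-3\right) 25 \cdot 29 \cdot 96 = \left(-75\right) 29 \cdot 96 = \left(-2175\right) 96 = -208800$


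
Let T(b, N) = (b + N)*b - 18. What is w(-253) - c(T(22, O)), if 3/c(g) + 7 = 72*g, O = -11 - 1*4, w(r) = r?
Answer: -2475608/9785 ≈ -253.00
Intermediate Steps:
O = -15 (O = -11 - 4 = -15)
T(b, N) = -18 + b*(N + b) (T(b, N) = (N + b)*b - 18 = b*(N + b) - 18 = -18 + b*(N + b))
c(g) = 3/(-7 + 72*g)
w(-253) - c(T(22, O)) = -253 - 3/(-7 + 72*(-18 + 22**2 - 15*22)) = -253 - 3/(-7 + 72*(-18 + 484 - 330)) = -253 - 3/(-7 + 72*136) = -253 - 3/(-7 + 9792) = -253 - 3/9785 = -2475608/9785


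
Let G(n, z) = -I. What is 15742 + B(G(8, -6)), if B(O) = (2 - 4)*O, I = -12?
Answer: 15718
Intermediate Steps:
G(n, z) = 12 (G(n, z) = -1*(-12) = 12)
B(O) = -2*O
15742 + B(G(8, -6)) = 15742 - 2*12 = 15742 - 24 = 15718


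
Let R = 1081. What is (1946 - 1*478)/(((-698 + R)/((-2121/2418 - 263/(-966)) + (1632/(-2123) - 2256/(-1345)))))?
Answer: 247784687767256/212874298281645 ≈ 1.1640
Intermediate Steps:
(1946 - 1*478)/(((-698 + R)/((-2121/2418 - 263/(-966)) + (1632/(-2123) - 2256/(-1345))))) = (1946 - 1*478)/(((-698 + 1081)/((-2121/2418 - 263/(-966)) + (1632/(-2123) - 2256/(-1345))))) = (1946 - 478)/((383/((-2121*1/2418 - 263*(-1/966)) + (1632*(-1/2123) - 2256*(-1/1345))))) = 1468/((383/((-707/806 + 263/966) + (-1632/2123 + 2256/1345)))) = 1468/((383/(-117746/194649 + 2594448/2855435))) = 1468/((383/(168790659242/555807567315))) = 1468/((383*(555807567315/168790659242))) = 1468/(212874298281645/168790659242) = 1468*(168790659242/212874298281645) = 247784687767256/212874298281645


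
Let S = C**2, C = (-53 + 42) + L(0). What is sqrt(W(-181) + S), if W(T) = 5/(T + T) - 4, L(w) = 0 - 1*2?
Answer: 5*sqrt(864818)/362 ≈ 12.845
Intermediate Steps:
L(w) = -2 (L(w) = 0 - 2 = -2)
C = -13 (C = (-53 + 42) - 2 = -11 - 2 = -13)
W(T) = -4 + 5/(2*T) (W(T) = 5/((2*T)) - 4 = 5*(1/(2*T)) - 4 = 5/(2*T) - 4 = -4 + 5/(2*T))
S = 169 (S = (-13)**2 = 169)
sqrt(W(-181) + S) = sqrt((-4 + (5/2)/(-181)) + 169) = sqrt((-4 + (5/2)*(-1/181)) + 169) = sqrt((-4 - 5/362) + 169) = sqrt(-1453/362 + 169) = sqrt(59725/362) = 5*sqrt(864818)/362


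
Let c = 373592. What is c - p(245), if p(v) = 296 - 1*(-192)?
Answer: 373104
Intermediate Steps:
p(v) = 488 (p(v) = 296 + 192 = 488)
c - p(245) = 373592 - 1*488 = 373592 - 488 = 373104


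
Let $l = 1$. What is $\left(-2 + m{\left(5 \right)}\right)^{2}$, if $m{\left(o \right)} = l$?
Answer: $1$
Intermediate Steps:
$m{\left(o \right)} = 1$
$\left(-2 + m{\left(5 \right)}\right)^{2} = \left(-2 + 1\right)^{2} = \left(-1\right)^{2} = 1$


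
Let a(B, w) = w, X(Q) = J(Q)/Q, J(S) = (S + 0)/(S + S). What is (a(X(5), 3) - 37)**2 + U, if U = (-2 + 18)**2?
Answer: 1412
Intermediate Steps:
J(S) = 1/2 (J(S) = S/((2*S)) = S*(1/(2*S)) = 1/2)
X(Q) = 1/(2*Q)
U = 256 (U = 16**2 = 256)
(a(X(5), 3) - 37)**2 + U = (3 - 37)**2 + 256 = (-34)**2 + 256 = 1156 + 256 = 1412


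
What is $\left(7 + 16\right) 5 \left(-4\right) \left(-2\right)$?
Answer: $920$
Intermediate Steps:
$\left(7 + 16\right) 5 \left(-4\right) \left(-2\right) = 23 \left(\left(-20\right) \left(-2\right)\right) = 23 \cdot 40 = 920$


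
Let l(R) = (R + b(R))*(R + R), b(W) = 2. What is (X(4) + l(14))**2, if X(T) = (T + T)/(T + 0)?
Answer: 202500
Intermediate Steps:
l(R) = 2*R*(2 + R) (l(R) = (R + 2)*(R + R) = (2 + R)*(2*R) = 2*R*(2 + R))
X(T) = 2 (X(T) = (2*T)/T = 2)
(X(4) + l(14))**2 = (2 + 2*14*(2 + 14))**2 = (2 + 2*14*16)**2 = (2 + 448)**2 = 450**2 = 202500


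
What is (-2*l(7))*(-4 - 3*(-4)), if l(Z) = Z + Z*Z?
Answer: -896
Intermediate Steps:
l(Z) = Z + Z²
(-2*l(7))*(-4 - 3*(-4)) = (-14*(1 + 7))*(-4 - 3*(-4)) = (-14*8)*(-4 + 12) = -2*56*8 = -112*8 = -896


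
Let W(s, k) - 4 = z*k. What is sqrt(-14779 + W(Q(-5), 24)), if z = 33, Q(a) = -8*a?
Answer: I*sqrt(13983) ≈ 118.25*I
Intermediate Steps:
W(s, k) = 4 + 33*k
sqrt(-14779 + W(Q(-5), 24)) = sqrt(-14779 + (4 + 33*24)) = sqrt(-14779 + (4 + 792)) = sqrt(-14779 + 796) = sqrt(-13983) = I*sqrt(13983)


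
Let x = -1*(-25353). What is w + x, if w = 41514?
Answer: 66867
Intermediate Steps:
x = 25353
w + x = 41514 + 25353 = 66867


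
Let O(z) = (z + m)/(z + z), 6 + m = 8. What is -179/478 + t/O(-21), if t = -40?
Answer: -806441/9082 ≈ -88.796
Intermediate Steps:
m = 2 (m = -6 + 8 = 2)
O(z) = (2 + z)/(2*z) (O(z) = (z + 2)/(z + z) = (2 + z)/((2*z)) = (2 + z)*(1/(2*z)) = (2 + z)/(2*z))
-179/478 + t/O(-21) = -179/478 - 40*(-42/(2 - 21)) = -179*1/478 - 40/((½)*(-1/21)*(-19)) = -179/478 - 40/19/42 = -179/478 - 40*42/19 = -179/478 - 1680/19 = -806441/9082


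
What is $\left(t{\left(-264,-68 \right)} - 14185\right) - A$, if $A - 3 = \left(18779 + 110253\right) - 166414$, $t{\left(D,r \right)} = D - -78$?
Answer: $23008$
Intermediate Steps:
$t{\left(D,r \right)} = 78 + D$ ($t{\left(D,r \right)} = D + 78 = 78 + D$)
$A = -37379$ ($A = 3 + \left(\left(18779 + 110253\right) - 166414\right) = 3 + \left(129032 - 166414\right) = 3 - 37382 = -37379$)
$\left(t{\left(-264,-68 \right)} - 14185\right) - A = \left(\left(78 - 264\right) - 14185\right) - -37379 = \left(-186 - 14185\right) + 37379 = -14371 + 37379 = 23008$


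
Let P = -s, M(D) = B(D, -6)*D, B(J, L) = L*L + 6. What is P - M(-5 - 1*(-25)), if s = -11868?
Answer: 11028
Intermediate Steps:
B(J, L) = 6 + L² (B(J, L) = L² + 6 = 6 + L²)
M(D) = 42*D (M(D) = (6 + (-6)²)*D = (6 + 36)*D = 42*D)
P = 11868 (P = -1*(-11868) = 11868)
P - M(-5 - 1*(-25)) = 11868 - 42*(-5 - 1*(-25)) = 11868 - 42*(-5 + 25) = 11868 - 42*20 = 11868 - 1*840 = 11868 - 840 = 11028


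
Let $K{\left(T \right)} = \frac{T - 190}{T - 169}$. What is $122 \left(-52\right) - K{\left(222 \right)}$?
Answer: $- \frac{336264}{53} \approx -6344.6$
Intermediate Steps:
$K{\left(T \right)} = \frac{-190 + T}{-169 + T}$
$122 \left(-52\right) - K{\left(222 \right)} = 122 \left(-52\right) - \frac{-190 + 222}{-169 + 222} = -6344 - \frac{1}{53} \cdot 32 = -6344 - \frac{32}{53} = - \frac{336264}{53}$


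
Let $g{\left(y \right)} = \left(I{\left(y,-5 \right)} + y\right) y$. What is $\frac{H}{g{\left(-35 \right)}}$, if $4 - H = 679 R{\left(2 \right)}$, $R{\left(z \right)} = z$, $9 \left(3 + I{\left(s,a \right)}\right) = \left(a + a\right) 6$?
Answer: $- \frac{2031}{2345} \approx -0.8661$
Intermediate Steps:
$I{\left(s,a \right)} = -3 + \frac{4 a}{3}$ ($I{\left(s,a \right)} = -3 + \frac{\left(a + a\right) 6}{9} = -3 + \frac{2 a 6}{9} = -3 + \frac{12 a}{9} = -3 + \frac{4 a}{3}$)
$g{\left(y \right)} = y \left(- \frac{29}{3} + y\right)$ ($g{\left(y \right)} = \left(\left(-3 + \frac{4}{3} \left(-5\right)\right) + y\right) y = \left(\left(-3 - \frac{20}{3}\right) + y\right) y = \left(- \frac{29}{3} + y\right) y = y \left(- \frac{29}{3} + y\right)$)
$H = -1354$ ($H = 4 - 679 \cdot 2 = 4 - 1358 = -1354$)
$\frac{H}{g{\left(-35 \right)}} = - \frac{1354}{\frac{1}{3} \left(-35\right) \left(-29 + 3 \left(-35\right)\right)} = - \frac{1354}{\frac{1}{3} \left(-35\right) \left(-29 - 105\right)} = - \frac{1354}{\frac{1}{3} \left(-35\right) \left(-134\right)} = - \frac{1354}{\frac{4690}{3}} = \left(-1354\right) \frac{3}{4690} = - \frac{2031}{2345}$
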